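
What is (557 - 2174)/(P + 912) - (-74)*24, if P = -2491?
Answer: 2805921/1579 ≈ 1777.0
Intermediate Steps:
(557 - 2174)/(P + 912) - (-74)*24 = (557 - 2174)/(-2491 + 912) - (-74)*24 = -1617/(-1579) - 1*(-1776) = -1617*(-1/1579) + 1776 = 1617/1579 + 1776 = 2805921/1579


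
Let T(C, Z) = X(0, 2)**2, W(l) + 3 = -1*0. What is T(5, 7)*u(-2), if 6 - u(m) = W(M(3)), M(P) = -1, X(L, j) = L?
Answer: 0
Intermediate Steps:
W(l) = -3 (W(l) = -3 - 1*0 = -3 + 0 = -3)
T(C, Z) = 0 (T(C, Z) = 0**2 = 0)
u(m) = 9 (u(m) = 6 - 1*(-3) = 6 + 3 = 9)
T(5, 7)*u(-2) = 0*9 = 0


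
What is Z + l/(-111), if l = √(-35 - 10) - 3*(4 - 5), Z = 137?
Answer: 5068/37 - I*√5/37 ≈ 136.97 - 0.060434*I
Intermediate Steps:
l = 3 + 3*I*√5 (l = √(-45) - 3*(-1) = 3*I*√5 - 1*(-3) = 3*I*√5 + 3 = 3 + 3*I*√5 ≈ 3.0 + 6.7082*I)
Z + l/(-111) = 137 + (3 + 3*I*√5)/(-111) = 137 - (3 + 3*I*√5)/111 = 137 + (-1/37 - I*√5/37) = 5068/37 - I*√5/37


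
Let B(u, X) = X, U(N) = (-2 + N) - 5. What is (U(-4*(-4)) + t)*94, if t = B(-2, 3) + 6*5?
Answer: 3948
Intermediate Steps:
U(N) = -7 + N
t = 33 (t = 3 + 6*5 = 3 + 30 = 33)
(U(-4*(-4)) + t)*94 = ((-7 - 4*(-4)) + 33)*94 = ((-7 + 16) + 33)*94 = (9 + 33)*94 = 42*94 = 3948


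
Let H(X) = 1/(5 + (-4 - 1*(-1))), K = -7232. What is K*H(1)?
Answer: -3616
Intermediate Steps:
H(X) = 1/2 (H(X) = 1/(5 + (-4 + 1)) = 1/(5 - 3) = 1/2)
K*H(1) = -7232*1/2 = -3616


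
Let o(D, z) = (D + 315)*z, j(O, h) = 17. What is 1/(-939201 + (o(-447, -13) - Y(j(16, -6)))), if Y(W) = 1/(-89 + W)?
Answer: -72/67498919 ≈ -1.0667e-6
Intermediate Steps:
o(D, z) = z*(315 + D) (o(D, z) = (315 + D)*z = z*(315 + D))
1/(-939201 + (o(-447, -13) - Y(j(16, -6)))) = 1/(-939201 + (-13*(315 - 447) - 1/(-89 + 17))) = 1/(-939201 + (-13*(-132) - 1/(-72))) = 1/(-939201 + (1716 - 1*(-1/72))) = 1/(-939201 + (1716 + 1/72)) = 1/(-939201 + 123553/72) = 1/(-67498919/72) = -72/67498919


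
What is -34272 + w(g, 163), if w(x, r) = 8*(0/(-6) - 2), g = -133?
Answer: -34288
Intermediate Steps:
w(x, r) = -16 (w(x, r) = 8*(0*(-⅙) - 2) = 8*(0 - 2) = 8*(-2) = -16)
-34272 + w(g, 163) = -34272 - 16 = -34288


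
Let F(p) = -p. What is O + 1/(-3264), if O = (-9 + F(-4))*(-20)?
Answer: 326399/3264 ≈ 100.00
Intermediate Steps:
O = 100 (O = (-9 - 1*(-4))*(-20) = (-9 + 4)*(-20) = -5*(-20) = 100)
O + 1/(-3264) = 100 + 1/(-3264) = 100 - 1/3264 = 326399/3264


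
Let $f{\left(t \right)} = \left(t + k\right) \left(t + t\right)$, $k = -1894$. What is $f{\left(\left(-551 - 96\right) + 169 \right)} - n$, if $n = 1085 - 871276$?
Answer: $3137823$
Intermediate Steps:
$f{\left(t \right)} = 2 t \left(-1894 + t\right)$ ($f{\left(t \right)} = \left(t - 1894\right) \left(t + t\right) = \left(-1894 + t\right) 2 t = 2 t \left(-1894 + t\right)$)
$n = -870191$ ($n = 1085 - 871276 = -870191$)
$f{\left(\left(-551 - 96\right) + 169 \right)} - n = 2 \left(\left(-551 - 96\right) + 169\right) \left(-1894 + \left(\left(-551 - 96\right) + 169\right)\right) - -870191 = 2 \left(-647 + 169\right) \left(-1894 + \left(-647 + 169\right)\right) + 870191 = 2 \left(-478\right) \left(-1894 - 478\right) + 870191 = 2 \left(-478\right) \left(-2372\right) + 870191 = 2267632 + 870191 = 3137823$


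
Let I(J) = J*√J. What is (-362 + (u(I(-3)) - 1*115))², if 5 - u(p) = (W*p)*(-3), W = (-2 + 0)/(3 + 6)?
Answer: 222772 - 1888*I*√3 ≈ 2.2277e+5 - 3270.1*I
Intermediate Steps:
W = -2/9 ≈ -0.22222
I(J) = J^(3/2)
u(p) = 5 - 2*p/3 (u(p) = 5 - (-2*p/9)*(-3) = 5 - 2*p/3)
(-362 + (u(I(-3)) - 1*115))² = (-362 + ((5 - (-2)*I*√3) - 1*115))² = (-362 + ((5 - (-2)*I*√3) - 115))² = (-362 + ((5 + 2*I*√3) - 115))² = (-362 + (-110 + 2*I*√3))² = (-472 + 2*I*√3)²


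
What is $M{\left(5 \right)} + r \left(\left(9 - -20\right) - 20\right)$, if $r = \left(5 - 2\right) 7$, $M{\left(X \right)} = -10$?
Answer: $179$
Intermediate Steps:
$r = 21$ ($r = 3 \cdot 7 = 21$)
$M{\left(5 \right)} + r \left(\left(9 - -20\right) - 20\right) = -10 + 21 \left(\left(9 - -20\right) - 20\right) = -10 + 21 \left(\left(9 + 20\right) - 20\right) = -10 + 21 \left(29 - 20\right) = -10 + 21 \cdot 9 = -10 + 189 = 179$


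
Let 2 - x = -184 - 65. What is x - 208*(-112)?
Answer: 23547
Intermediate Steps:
x = 251 (x = 2 - (-184 - 65) = 2 - 1*(-249) = 2 + 249 = 251)
x - 208*(-112) = 251 - 208*(-112) = 251 + 23296 = 23547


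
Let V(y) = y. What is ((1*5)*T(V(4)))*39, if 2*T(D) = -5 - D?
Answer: -1755/2 ≈ -877.50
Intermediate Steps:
T(D) = -5/2 - D/2 (T(D) = (-5 - D)/2 = -5/2 - D/2)
((1*5)*T(V(4)))*39 = ((1*5)*(-5/2 - 1/2*4))*39 = (5*(-5/2 - 2))*39 = (5*(-9/2))*39 = -45/2*39 = -1755/2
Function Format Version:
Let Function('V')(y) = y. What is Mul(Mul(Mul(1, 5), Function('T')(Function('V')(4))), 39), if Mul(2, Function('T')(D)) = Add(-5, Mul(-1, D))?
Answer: Rational(-1755, 2) ≈ -877.50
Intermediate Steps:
Function('T')(D) = Add(Rational(-5, 2), Mul(Rational(-1, 2), D)) (Function('T')(D) = Mul(Rational(1, 2), Add(-5, Mul(-1, D))) = Add(Rational(-5, 2), Mul(Rational(-1, 2), D)))
Mul(Mul(Mul(1, 5), Function('T')(Function('V')(4))), 39) = Mul(Mul(Mul(1, 5), Add(Rational(-5, 2), Mul(Rational(-1, 2), 4))), 39) = Mul(Mul(5, Add(Rational(-5, 2), -2)), 39) = Mul(Mul(5, Rational(-9, 2)), 39) = Mul(Rational(-45, 2), 39) = Rational(-1755, 2)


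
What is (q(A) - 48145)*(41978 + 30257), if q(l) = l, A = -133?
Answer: -3487361330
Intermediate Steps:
(q(A) - 48145)*(41978 + 30257) = (-133 - 48145)*(41978 + 30257) = -48278*72235 = -3487361330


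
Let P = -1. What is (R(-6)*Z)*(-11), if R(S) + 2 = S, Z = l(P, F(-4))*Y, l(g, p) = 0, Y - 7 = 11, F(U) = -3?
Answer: 0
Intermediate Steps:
Y = 18 (Y = 7 + 11 = 18)
Z = 0 (Z = 0*18 = 0)
R(S) = -2 + S
(R(-6)*Z)*(-11) = ((-2 - 6)*0)*(-11) = -8*0*(-11) = 0*(-11) = 0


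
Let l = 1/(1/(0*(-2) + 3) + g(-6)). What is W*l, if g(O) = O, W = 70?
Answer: -210/17 ≈ -12.353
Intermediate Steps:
l = -3/17 (l = 1/(1/(0*(-2) + 3) - 6) = 1/(1/(0 + 3) - 6) = 1/(1/3 - 6) = 1/(-17/3) = -3/17 ≈ -0.17647)
W*l = 70*(-3/17) = -210/17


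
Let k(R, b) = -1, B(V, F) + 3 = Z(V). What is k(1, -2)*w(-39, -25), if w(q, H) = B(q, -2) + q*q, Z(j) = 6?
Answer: -1524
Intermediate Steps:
B(V, F) = 3 (B(V, F) = -3 + 6 = 3)
w(q, H) = 3 + q**2 (w(q, H) = 3 + q*q = 3 + q**2)
k(1, -2)*w(-39, -25) = -(3 + (-39)**2) = -(3 + 1521) = -1*1524 = -1524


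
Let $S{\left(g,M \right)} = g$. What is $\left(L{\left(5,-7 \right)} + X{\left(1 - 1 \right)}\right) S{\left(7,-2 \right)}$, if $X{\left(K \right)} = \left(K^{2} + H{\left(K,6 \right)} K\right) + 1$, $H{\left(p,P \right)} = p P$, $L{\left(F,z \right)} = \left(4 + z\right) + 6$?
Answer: $28$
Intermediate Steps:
$L{\left(F,z \right)} = 10 + z$
$H{\left(p,P \right)} = P p$
$X{\left(K \right)} = 1 + 7 K^{2}$ ($X{\left(K \right)} = \left(K^{2} + 6 K K\right) + 1 = \left(K^{2} + 6 K^{2}\right) + 1 = 7 K^{2} + 1 = 1 + 7 K^{2}$)
$\left(L{\left(5,-7 \right)} + X{\left(1 - 1 \right)}\right) S{\left(7,-2 \right)} = \left(\left(10 - 7\right) + \left(1 + 7 \left(1 - 1\right)^{2}\right)\right) 7 = \left(3 + \left(1 + 7 \cdot 0^{2}\right)\right) 7 = \left(3 + \left(1 + 7 \cdot 0\right)\right) 7 = \left(3 + \left(1 + 0\right)\right) 7 = \left(3 + 1\right) 7 = 4 \cdot 7 = 28$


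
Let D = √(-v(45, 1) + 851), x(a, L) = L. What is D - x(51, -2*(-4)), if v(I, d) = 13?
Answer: -8 + √838 ≈ 20.948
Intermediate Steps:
D = √838 (D = √(-1*13 + 851) = √(-13 + 851) = √838 ≈ 28.948)
D - x(51, -2*(-4)) = √838 - (-2)*(-4) = √838 - 1*8 = √838 - 8 = -8 + √838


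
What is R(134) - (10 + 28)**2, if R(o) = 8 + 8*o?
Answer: -364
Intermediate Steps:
R(134) - (10 + 28)**2 = (8 + 8*134) - (10 + 28)**2 = (8 + 1072) - 1*38**2 = 1080 - 1*1444 = 1080 - 1444 = -364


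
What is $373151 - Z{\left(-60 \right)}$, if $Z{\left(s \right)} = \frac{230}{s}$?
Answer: $\frac{2238929}{6} \approx 3.7316 \cdot 10^{5}$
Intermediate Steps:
$373151 - Z{\left(-60 \right)} = 373151 - \frac{230}{-60} = 373151 - 230 \left(- \frac{1}{60}\right) = 373151 - - \frac{23}{6} = 373151 + \frac{23}{6} = \frac{2238929}{6}$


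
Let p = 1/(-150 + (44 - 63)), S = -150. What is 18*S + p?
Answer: -456301/169 ≈ -2700.0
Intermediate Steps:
p = -1/169 (p = 1/(-150 - 19) = 1/(-169) = -1/169 ≈ -0.0059172)
18*S + p = 18*(-150) - 1/169 = -2700 - 1/169 = -456301/169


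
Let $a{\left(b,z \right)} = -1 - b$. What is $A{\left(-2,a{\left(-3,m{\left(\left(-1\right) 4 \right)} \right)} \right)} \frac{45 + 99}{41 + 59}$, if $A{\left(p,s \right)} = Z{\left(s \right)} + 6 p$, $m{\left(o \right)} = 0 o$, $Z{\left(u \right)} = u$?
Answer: $- \frac{72}{5} \approx -14.4$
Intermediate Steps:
$m{\left(o \right)} = 0$
$A{\left(p,s \right)} = s + 6 p$
$A{\left(-2,a{\left(-3,m{\left(\left(-1\right) 4 \right)} \right)} \right)} \frac{45 + 99}{41 + 59} = \left(\left(-1 - -3\right) + 6 \left(-2\right)\right) \frac{45 + 99}{41 + 59} = \left(\left(-1 + 3\right) - 12\right) \frac{144}{100} = \left(2 - 12\right) 144 \cdot \frac{1}{100} = \left(-10\right) \frac{36}{25} = - \frac{72}{5}$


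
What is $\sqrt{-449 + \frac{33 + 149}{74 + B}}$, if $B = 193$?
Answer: $\frac{i \sqrt{31960167}}{267} \approx 21.174 i$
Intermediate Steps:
$\sqrt{-449 + \frac{33 + 149}{74 + B}} = \sqrt{-449 + \frac{33 + 149}{74 + 193}} = \sqrt{-449 + \frac{182}{267}} = \sqrt{- \frac{119701}{267}} = \frac{i \sqrt{31960167}}{267}$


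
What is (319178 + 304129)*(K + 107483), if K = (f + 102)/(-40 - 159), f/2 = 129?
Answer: 13331761959399/199 ≈ 6.6994e+10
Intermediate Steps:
f = 258 (f = 2*129 = 258)
K = -360/199 (K = (258 + 102)/(-40 - 159) = 360/(-199) = 360*(-1/199) = -360/199 ≈ -1.8090)
(319178 + 304129)*(K + 107483) = (319178 + 304129)*(-360/199 + 107483) = 623307*(21388757/199) = 13331761959399/199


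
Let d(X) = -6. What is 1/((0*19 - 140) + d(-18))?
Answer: -1/146 ≈ -0.0068493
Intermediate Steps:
1/((0*19 - 140) + d(-18)) = 1/((0*19 - 140) - 6) = 1/((0 - 140) - 6) = 1/(-140 - 6) = 1/(-146) = -1/146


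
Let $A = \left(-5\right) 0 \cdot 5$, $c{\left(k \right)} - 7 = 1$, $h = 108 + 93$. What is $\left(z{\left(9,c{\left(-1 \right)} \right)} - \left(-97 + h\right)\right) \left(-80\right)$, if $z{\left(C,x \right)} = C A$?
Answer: $8320$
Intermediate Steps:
$h = 201$
$c{\left(k \right)} = 8$ ($c{\left(k \right)} = 7 + 1 = 8$)
$A = 0$ ($A = 0 \cdot 5 = 0$)
$z{\left(C,x \right)} = 0$ ($z{\left(C,x \right)} = C 0 = 0$)
$\left(z{\left(9,c{\left(-1 \right)} \right)} - \left(-97 + h\right)\right) \left(-80\right) = \left(0 + \left(97 - 201\right)\right) \left(-80\right) = \left(0 - 104\right) \left(-80\right) = \left(-104\right) \left(-80\right) = 8320$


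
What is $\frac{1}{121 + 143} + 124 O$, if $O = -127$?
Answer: $- \frac{4157471}{264} \approx -15748.0$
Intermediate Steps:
$\frac{1}{121 + 143} + 124 O = \frac{1}{121 + 143} + 124 \left(-127\right) = \frac{1}{264} - 15748 = - \frac{4157471}{264}$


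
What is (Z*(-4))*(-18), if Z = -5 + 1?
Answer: -288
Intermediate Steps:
Z = -4
(Z*(-4))*(-18) = -4*(-4)*(-18) = 16*(-18) = -288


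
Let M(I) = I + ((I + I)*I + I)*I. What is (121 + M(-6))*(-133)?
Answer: 37373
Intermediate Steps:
M(I) = I + I*(I + 2*I²) (M(I) = I + ((2*I)*I + I)*I = I + (2*I² + I)*I = I + (I + 2*I²)*I = I + I*(I + 2*I²))
(121 + M(-6))*(-133) = (121 - 6*(1 - 6 + 2*(-6)²))*(-133) = (121 - 6*(1 - 6 + 2*36))*(-133) = (121 - 6*(1 - 6 + 72))*(-133) = (121 - 6*67)*(-133) = (121 - 402)*(-133) = -281*(-133) = 37373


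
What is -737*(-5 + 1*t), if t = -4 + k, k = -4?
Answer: 9581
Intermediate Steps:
t = -8 (t = -4 - 4 = -8)
-737*(-5 + 1*t) = -737*(-5 + 1*(-8)) = -737*(-5 - 8) = -737*(-13) = 9581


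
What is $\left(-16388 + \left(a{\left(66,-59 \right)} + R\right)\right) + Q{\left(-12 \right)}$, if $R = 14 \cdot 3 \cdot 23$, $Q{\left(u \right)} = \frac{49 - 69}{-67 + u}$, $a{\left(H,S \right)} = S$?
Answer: $- \frac{1222979}{79} \approx -15481.0$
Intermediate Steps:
$Q{\left(u \right)} = - \frac{20}{-67 + u}$
$R = 966$ ($R = 42 \cdot 23 = 966$)
$\left(-16388 + \left(a{\left(66,-59 \right)} + R\right)\right) + Q{\left(-12 \right)} = \left(-16388 + \left(-59 + 966\right)\right) - \frac{20}{-67 - 12} = \left(-16388 + 907\right) - \frac{20}{-79} = -15481 - - \frac{20}{79} = -15481 + \frac{20}{79} = - \frac{1222979}{79}$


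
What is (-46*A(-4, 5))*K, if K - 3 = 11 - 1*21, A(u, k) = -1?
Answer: -322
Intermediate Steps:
K = -7 (K = 3 + (11 - 1*21) = 3 + (11 - 21) = 3 - 10 = -7)
(-46*A(-4, 5))*K = -46*(-1)*(-7) = 46*(-7) = -322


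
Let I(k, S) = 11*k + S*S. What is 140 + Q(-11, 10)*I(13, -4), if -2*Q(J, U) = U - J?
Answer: -3059/2 ≈ -1529.5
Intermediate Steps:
Q(J, U) = J/2 - U/2 (Q(J, U) = -(U - J)/2 = J/2 - U/2)
I(k, S) = S² + 11*k (I(k, S) = 11*k + S² = S² + 11*k)
140 + Q(-11, 10)*I(13, -4) = 140 + ((½)*(-11) - ½*10)*((-4)² + 11*13) = 140 + (-11/2 - 5)*(16 + 143) = 140 - 21/2*159 = 140 - 3339/2 = -3059/2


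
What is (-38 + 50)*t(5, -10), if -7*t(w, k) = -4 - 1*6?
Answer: 120/7 ≈ 17.143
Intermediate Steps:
t(w, k) = 10/7 (t(w, k) = -(-4 - 1*6)/7 = -(-4 - 6)/7 = -⅐*(-10) = 10/7)
(-38 + 50)*t(5, -10) = (-38 + 50)*(10/7) = 12*(10/7) = 120/7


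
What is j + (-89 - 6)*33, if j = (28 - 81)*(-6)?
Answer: -2817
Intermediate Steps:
j = 318 (j = -53*(-6) = 318)
j + (-89 - 6)*33 = 318 + (-89 - 6)*33 = 318 - 95*33 = 318 - 3135 = -2817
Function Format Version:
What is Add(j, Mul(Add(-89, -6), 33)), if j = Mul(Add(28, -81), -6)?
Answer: -2817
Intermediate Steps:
j = 318 (j = Mul(-53, -6) = 318)
Add(j, Mul(Add(-89, -6), 33)) = Add(318, Mul(Add(-89, -6), 33)) = Add(318, Mul(-95, 33)) = Add(318, -3135) = -2817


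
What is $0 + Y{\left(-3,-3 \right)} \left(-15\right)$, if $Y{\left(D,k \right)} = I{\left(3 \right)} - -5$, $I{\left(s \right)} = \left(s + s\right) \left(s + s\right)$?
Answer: $-615$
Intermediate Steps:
$I{\left(s \right)} = 4 s^{2}$ ($I{\left(s \right)} = 2 s 2 s = 4 s^{2}$)
$Y{\left(D,k \right)} = 41$ ($Y{\left(D,k \right)} = 4 \cdot 3^{2} - -5 = 4 \cdot 9 + 5 = 36 + 5 = 41$)
$0 + Y{\left(-3,-3 \right)} \left(-15\right) = 0 + 41 \left(-15\right) = 0 - 615 = -615$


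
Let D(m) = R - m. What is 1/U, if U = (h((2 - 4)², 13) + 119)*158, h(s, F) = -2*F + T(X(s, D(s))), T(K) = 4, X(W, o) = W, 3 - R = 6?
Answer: 1/15326 ≈ 6.5249e-5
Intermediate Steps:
R = -3 (R = 3 - 1*6 = 3 - 6 = -3)
D(m) = -3 - m
h(s, F) = 4 - 2*F (h(s, F) = -2*F + 4 = 4 - 2*F)
U = 15326 (U = ((4 - 2*13) + 119)*158 = ((4 - 26) + 119)*158 = (-22 + 119)*158 = 97*158 = 15326)
1/U = 1/15326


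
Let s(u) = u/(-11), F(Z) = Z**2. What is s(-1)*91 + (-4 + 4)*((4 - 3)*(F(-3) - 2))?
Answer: 91/11 ≈ 8.2727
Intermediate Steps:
s(u) = -u/11 (s(u) = u*(-1/11) = -u/11)
s(-1)*91 + (-4 + 4)*((4 - 3)*(F(-3) - 2)) = -1/11*(-1)*91 + (-4 + 4)*((4 - 3)*((-3)**2 - 2)) = (1/11)*91 + 0*(1*(9 - 2)) = 91/11 + 0*(1*7) = 91/11 + 0*7 = 91/11 + 0 = 91/11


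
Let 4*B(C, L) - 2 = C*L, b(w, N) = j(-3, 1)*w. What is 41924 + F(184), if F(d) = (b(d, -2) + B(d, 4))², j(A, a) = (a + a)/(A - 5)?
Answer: 244425/4 ≈ 61106.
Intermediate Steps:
j(A, a) = 2*a/(-5 + A) (j(A, a) = (2*a)/(-5 + A) = 2*a/(-5 + A))
b(w, N) = -w/4 (b(w, N) = (2*1/(-5 - 3))*w = (2*1/(-8))*w = (2*1*(-⅛))*w = -w/4)
B(C, L) = ½ + C*L/4 (B(C, L) = ½ + (C*L)/4 = ½ + C*L/4)
F(d) = (½ + 3*d/4)² (F(d) = (-d/4 + (½ + (¼)*d*4))² = (-d/4 + (½ + d))² = (½ + 3*d/4)²)
41924 + F(184) = 41924 + (2 + 3*184)²/16 = 41924 + (2 + 552)²/16 = 41924 + (1/16)*554² = 41924 + (1/16)*306916 = 41924 + 76729/4 = 244425/4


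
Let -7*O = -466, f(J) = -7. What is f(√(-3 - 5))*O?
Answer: -466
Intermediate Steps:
O = 466/7 (O = -⅐*(-466) = 466/7 ≈ 66.571)
f(√(-3 - 5))*O = -7*466/7 = -466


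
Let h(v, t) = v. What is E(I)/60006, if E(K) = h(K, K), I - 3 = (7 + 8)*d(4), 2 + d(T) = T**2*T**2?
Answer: 1271/20002 ≈ 0.063544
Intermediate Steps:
d(T) = -2 + T**4 (d(T) = -2 + T**2*T**2 = -2 + T**4)
I = 3813 (I = 3 + (7 + 8)*(-2 + 4**4) = 3 + 15*(-2 + 256) = 3 + 15*254 = 3 + 3810 = 3813)
E(K) = K
E(I)/60006 = 3813/60006 = 3813*(1/60006) = 1271/20002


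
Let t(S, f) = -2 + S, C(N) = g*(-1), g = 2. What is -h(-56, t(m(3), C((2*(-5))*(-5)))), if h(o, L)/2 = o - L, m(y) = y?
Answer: 114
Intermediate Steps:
C(N) = -2 (C(N) = 2*(-1) = -2)
h(o, L) = -2*L + 2*o (h(o, L) = 2*(o - L) = -2*L + 2*o)
-h(-56, t(m(3), C((2*(-5))*(-5)))) = -(-2*(-2 + 3) + 2*(-56)) = -(-2*1 - 112) = -(-2 - 112) = -1*(-114) = 114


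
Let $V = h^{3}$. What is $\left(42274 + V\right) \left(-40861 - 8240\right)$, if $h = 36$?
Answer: $-4366551930$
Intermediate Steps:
$V = 46656$ ($V = 36^{3} = 46656$)
$\left(42274 + V\right) \left(-40861 - 8240\right) = \left(42274 + 46656\right) \left(-40861 - 8240\right) = 88930 \left(-49101\right) = -4366551930$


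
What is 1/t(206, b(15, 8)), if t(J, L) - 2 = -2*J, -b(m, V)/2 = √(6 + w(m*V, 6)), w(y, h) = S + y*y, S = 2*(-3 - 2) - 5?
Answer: -1/410 ≈ -0.0024390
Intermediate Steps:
S = -15 (S = 2*(-5) - 5 = -10 - 5 = -15)
w(y, h) = -15 + y² (w(y, h) = -15 + y*y = -15 + y²)
b(m, V) = -2*√(-9 + V²*m²) (b(m, V) = -2*√(6 + (-15 + (m*V)²)) = -2*√(6 + (-15 + (V*m)²)) = -2*√(6 + (-15 + V²*m²)) = -2*√(-9 + V²*m²))
t(J, L) = 2 - 2*J
1/t(206, b(15, 8)) = 1/(2 - 2*206) = 1/(2 - 412) = 1/(-410) = -1/410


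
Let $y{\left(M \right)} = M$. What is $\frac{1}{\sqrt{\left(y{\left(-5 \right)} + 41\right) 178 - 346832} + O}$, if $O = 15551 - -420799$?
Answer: $\frac{218175}{95200831462} - \frac{i \sqrt{85106}}{95200831462} \approx 2.2917 \cdot 10^{-6} - 3.0644 \cdot 10^{-9} i$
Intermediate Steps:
$O = 436350$ ($O = 15551 + 420799 = 436350$)
$\frac{1}{\sqrt{\left(y{\left(-5 \right)} + 41\right) 178 - 346832} + O} = \frac{1}{\sqrt{\left(-5 + 41\right) 178 - 346832} + 436350} = \frac{1}{\sqrt{36 \cdot 178 - 346832} + 436350} = \frac{1}{\sqrt{6408 - 346832} + 436350} = \frac{1}{\sqrt{-340424} + 436350} = \frac{1}{2 i \sqrt{85106} + 436350} = \frac{1}{436350 + 2 i \sqrt{85106}}$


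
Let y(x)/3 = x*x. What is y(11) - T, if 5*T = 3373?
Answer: -1558/5 ≈ -311.60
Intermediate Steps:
T = 3373/5 (T = (⅕)*3373 = 3373/5 ≈ 674.60)
y(x) = 3*x² (y(x) = 3*(x*x) = 3*x²)
y(11) - T = 3*11² - 1*3373/5 = 3*121 - 3373/5 = 363 - 3373/5 = -1558/5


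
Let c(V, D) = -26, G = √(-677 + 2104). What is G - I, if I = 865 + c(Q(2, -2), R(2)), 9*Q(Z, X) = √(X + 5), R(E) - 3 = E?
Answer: -839 + √1427 ≈ -801.22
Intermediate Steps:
G = √1427 ≈ 37.776
R(E) = 3 + E
Q(Z, X) = √(5 + X)/9 (Q(Z, X) = √(X + 5)/9 = √(5 + X)/9)
I = 839 (I = 865 - 26 = 839)
G - I = √1427 - 1*839 = √1427 - 839 = -839 + √1427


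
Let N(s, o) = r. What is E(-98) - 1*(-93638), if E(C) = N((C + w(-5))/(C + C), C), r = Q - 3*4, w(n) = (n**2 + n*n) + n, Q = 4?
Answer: 93630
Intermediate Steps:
w(n) = n + 2*n**2 (w(n) = (n**2 + n**2) + n = 2*n**2 + n = n + 2*n**2)
r = -8 (r = 4 - 3*4 = 4 - 12 = -8)
N(s, o) = -8
E(C) = -8
E(-98) - 1*(-93638) = -8 - 1*(-93638) = -8 + 93638 = 93630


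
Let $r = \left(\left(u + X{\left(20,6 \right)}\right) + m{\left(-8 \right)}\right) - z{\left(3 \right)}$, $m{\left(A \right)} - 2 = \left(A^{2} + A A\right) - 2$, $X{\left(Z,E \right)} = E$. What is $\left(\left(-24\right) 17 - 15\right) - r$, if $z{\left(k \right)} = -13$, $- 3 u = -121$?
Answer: $- \frac{1831}{3} \approx -610.33$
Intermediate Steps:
$u = \frac{121}{3}$ ($u = \left(- \frac{1}{3}\right) \left(-121\right) = \frac{121}{3} \approx 40.333$)
$m{\left(A \right)} = 2 A^{2}$ ($m{\left(A \right)} = 2 - \left(2 - A^{2} - A A\right) = 2 + \left(\left(A^{2} + A^{2}\right) - 2\right) = 2 + \left(2 A^{2} - 2\right) = 2 + \left(-2 + 2 A^{2}\right) = 2 A^{2}$)
$r = \frac{562}{3}$ ($r = \left(\left(\frac{121}{3} + 6\right) + 2 \left(-8\right)^{2}\right) - -13 = \left(\frac{139}{3} + 2 \cdot 64\right) + 13 = \left(\frac{139}{3} + 128\right) + 13 = \frac{523}{3} + 13 = \frac{562}{3} \approx 187.33$)
$\left(\left(-24\right) 17 - 15\right) - r = \left(\left(-24\right) 17 - 15\right) - \frac{562}{3} = \left(-408 - 15\right) - \frac{562}{3} = -423 - \frac{562}{3} = - \frac{1831}{3}$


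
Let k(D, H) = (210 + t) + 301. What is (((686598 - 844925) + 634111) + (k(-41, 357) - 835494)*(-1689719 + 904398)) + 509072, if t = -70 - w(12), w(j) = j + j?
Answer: 655804489573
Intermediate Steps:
w(j) = 2*j
t = -94 (t = -70 - 2*12 = -70 - 1*24 = -70 - 24 = -94)
k(D, H) = 417 (k(D, H) = (210 - 94) + 301 = 116 + 301 = 417)
(((686598 - 844925) + 634111) + (k(-41, 357) - 835494)*(-1689719 + 904398)) + 509072 = (((686598 - 844925) + 634111) + (417 - 835494)*(-1689719 + 904398)) + 509072 = ((-158327 + 634111) - 835077*(-785321)) + 509072 = (475784 + 655803504717) + 509072 = 655803980501 + 509072 = 655804489573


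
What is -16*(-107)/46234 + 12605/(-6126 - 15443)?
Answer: -272926721/498610573 ≈ -0.54737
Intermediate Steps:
-16*(-107)/46234 + 12605/(-6126 - 15443) = 1712*(1/46234) + 12605/(-21569) = 856/23117 + 12605*(-1/21569) = 856/23117 - 12605/21569 = -272926721/498610573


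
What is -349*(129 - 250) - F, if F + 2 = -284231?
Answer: 326462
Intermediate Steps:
F = -284233 (F = -2 - 284231 = -284233)
-349*(129 - 250) - F = -349*(129 - 250) - 1*(-284233) = -349*(-121) + 284233 = 42229 + 284233 = 326462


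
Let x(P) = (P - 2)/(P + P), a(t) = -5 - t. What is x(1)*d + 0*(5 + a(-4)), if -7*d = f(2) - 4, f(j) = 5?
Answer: 1/14 ≈ 0.071429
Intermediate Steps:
x(P) = (-2 + P)/(2*P) (x(P) = (-2 + P)/((2*P)) = (-2 + P)*(1/(2*P)) = (-2 + P)/(2*P))
d = -⅐ (d = -(5 - 4)/7 = -⅐*1 = -⅐ ≈ -0.14286)
x(1)*d + 0*(5 + a(-4)) = ((½)*(-2 + 1)/1)*(-⅐) + 0*(5 + (-5 - 1*(-4))) = ((½)*1*(-1))*(-⅐) + 0*(5 + (-5 + 4)) = -½*(-⅐) + 0*(5 - 1) = 1/14 + 0*4 = 1/14 + 0 = 1/14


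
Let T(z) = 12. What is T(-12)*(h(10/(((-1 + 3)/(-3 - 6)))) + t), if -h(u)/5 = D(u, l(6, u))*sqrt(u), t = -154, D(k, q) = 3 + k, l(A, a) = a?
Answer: -1848 + 7560*I*sqrt(5) ≈ -1848.0 + 16905.0*I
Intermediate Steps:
h(u) = -5*sqrt(u)*(3 + u) (h(u) = -5*(3 + u)*sqrt(u) = -5*sqrt(u)*(3 + u))
T(-12)*(h(10/(((-1 + 3)/(-3 - 6)))) + t) = 12*(5*sqrt(10/(((-1 + 3)/(-3 - 6))))*(-3 - 10/((-1 + 3)/(-3 - 6))) - 154) = 12*(5*sqrt(10/((2/(-9))))*(-3 - 10/(2/(-9))) - 154) = 12*(5*sqrt(10/((2*(-1/9))))*(-3 - 10/(2*(-1/9))) - 154) = 12*(5*sqrt(10/(-2/9))*(-3 - 10/(-2/9)) - 154) = 12*(5*sqrt(10*(-9/2))*(-3 - 10*(-9)/2) - 154) = 12*(5*sqrt(-45)*(-3 - 1*(-45)) - 154) = 12*(5*(3*I*sqrt(5))*(-3 + 45) - 154) = 12*(5*(3*I*sqrt(5))*42 - 154) = 12*(630*I*sqrt(5) - 154) = 12*(-154 + 630*I*sqrt(5)) = -1848 + 7560*I*sqrt(5)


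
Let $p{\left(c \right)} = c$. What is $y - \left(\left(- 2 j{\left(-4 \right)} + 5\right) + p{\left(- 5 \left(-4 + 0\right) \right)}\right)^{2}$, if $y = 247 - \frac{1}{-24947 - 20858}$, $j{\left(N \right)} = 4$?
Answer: $- \frac{1923809}{45805} \approx -42.0$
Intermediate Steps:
$y = \frac{11313836}{45805}$ ($y = 247 - \frac{1}{-45805} = 247 - - \frac{1}{45805} = 247 + \frac{1}{45805} = \frac{11313836}{45805} \approx 247.0$)
$y - \left(\left(- 2 j{\left(-4 \right)} + 5\right) + p{\left(- 5 \left(-4 + 0\right) \right)}\right)^{2} = \frac{11313836}{45805} - \left(\left(\left(-2\right) 4 + 5\right) - 5 \left(-4 + 0\right)\right)^{2} = \frac{11313836}{45805} - \left(\left(-8 + 5\right) - -20\right)^{2} = \frac{11313836}{45805} - \left(-3 + 20\right)^{2} = \frac{11313836}{45805} - 17^{2} = \frac{11313836}{45805} - 289 = - \frac{1923809}{45805}$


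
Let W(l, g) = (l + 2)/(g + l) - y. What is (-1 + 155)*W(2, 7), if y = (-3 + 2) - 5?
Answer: 8932/9 ≈ 992.44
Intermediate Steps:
y = -6 (y = -1 - 5 = -6)
W(l, g) = 6 + (2 + l)/(g + l) (W(l, g) = (l + 2)/(g + l) - 1*(-6) = (2 + l)/(g + l) + 6 = 6 + (2 + l)/(g + l))
(-1 + 155)*W(2, 7) = (-1 + 155)*((2 + 6*7 + 7*2)/(7 + 2)) = 154*((2 + 42 + 14)/9) = 154*((⅑)*58) = 154*(58/9) = 8932/9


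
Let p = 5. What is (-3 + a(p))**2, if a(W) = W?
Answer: 4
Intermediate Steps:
(-3 + a(p))**2 = (-3 + 5)**2 = 2**2 = 4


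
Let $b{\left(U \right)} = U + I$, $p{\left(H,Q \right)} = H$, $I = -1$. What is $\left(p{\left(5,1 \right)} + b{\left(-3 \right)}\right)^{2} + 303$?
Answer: $304$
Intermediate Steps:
$b{\left(U \right)} = -1 + U$ ($b{\left(U \right)} = U - 1 = -1 + U$)
$\left(p{\left(5,1 \right)} + b{\left(-3 \right)}\right)^{2} + 303 = \left(5 - 4\right)^{2} + 303 = 1^{2} + 303 = 1 + 303 = 304$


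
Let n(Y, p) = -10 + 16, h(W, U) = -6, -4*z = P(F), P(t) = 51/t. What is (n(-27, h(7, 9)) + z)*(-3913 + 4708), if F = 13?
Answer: 207495/52 ≈ 3990.3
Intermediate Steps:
z = -51/52 (z = -51/(4*13) = -¼*51/13 = -51/52 ≈ -0.98077)
n(Y, p) = 6
(n(-27, h(7, 9)) + z)*(-3913 + 4708) = (6 - 51/52)*(-3913 + 4708) = (261/52)*795 = 207495/52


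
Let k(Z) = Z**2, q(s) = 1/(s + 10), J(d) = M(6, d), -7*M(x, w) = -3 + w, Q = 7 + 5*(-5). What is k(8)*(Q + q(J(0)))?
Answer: -83648/73 ≈ -1145.9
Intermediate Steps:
Q = -18 (Q = 7 - 25 = -18)
M(x, w) = 3/7 - w/7 (M(x, w) = -(-3 + w)/7 = 3/7 - w/7)
J(d) = 3/7 - d/7
q(s) = 1/(10 + s)
k(8)*(Q + q(J(0))) = 8**2*(-18 + 1/(10 + (3/7 - 1/7*0))) = 64*(-18 + 1/(10 + (3/7 + 0))) = 64*(-18 + 1/(10 + 3/7)) = 64*(-18 + 1/(73/7)) = 64*(-18 + 7/73) = 64*(-1307/73) = -83648/73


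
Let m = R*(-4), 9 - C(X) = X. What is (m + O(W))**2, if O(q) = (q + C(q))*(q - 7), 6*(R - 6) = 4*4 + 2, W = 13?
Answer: 324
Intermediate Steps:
C(X) = 9 - X
R = 9 (R = 6 + (4*4 + 2)/6 = 6 + (16 + 2)/6 = 6 + (1/6)*18 = 6 + 3 = 9)
O(q) = -63 + 9*q (O(q) = (q + (9 - q))*(q - 7) = 9*(-7 + q) = -63 + 9*q)
m = -36 (m = 9*(-4) = -36)
(m + O(W))**2 = (-36 + (-63 + 9*13))**2 = (-36 + (-63 + 117))**2 = (-36 + 54)**2 = 18**2 = 324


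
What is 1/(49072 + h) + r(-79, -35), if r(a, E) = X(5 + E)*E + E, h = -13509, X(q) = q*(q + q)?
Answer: -2241713704/35563 ≈ -63035.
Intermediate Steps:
X(q) = 2*q² (X(q) = q*(2*q) = 2*q²)
r(a, E) = E + 2*E*(5 + E)² (r(a, E) = (2*(5 + E)²)*E + E = 2*E*(5 + E)² + E = E + 2*E*(5 + E)²)
1/(49072 + h) + r(-79, -35) = 1/(49072 - 13509) - 35*(1 + 2*(5 - 35)²) = 1/35563 - 35*(1 + 2*(-30)²) = 1/35563 - 35*(1 + 2*900) = 1/35563 - 35*(1 + 1800) = 1/35563 - 35*1801 = 1/35563 - 63035 = -2241713704/35563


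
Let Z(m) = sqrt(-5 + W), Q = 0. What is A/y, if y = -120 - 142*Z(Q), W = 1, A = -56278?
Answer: 422085/5941 - 1997869*I/11882 ≈ 71.046 - 168.14*I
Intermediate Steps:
Z(m) = 2*I (Z(m) = sqrt(-5 + 1) = sqrt(-4) = 2*I)
y = -120 - 284*I ≈ -120.0 - 284.0*I
A/y = -56278*(-120 + 284*I)/95056 = -28139*(-120 + 284*I)/47528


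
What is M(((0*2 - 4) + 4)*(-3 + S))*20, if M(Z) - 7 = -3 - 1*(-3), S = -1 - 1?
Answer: 140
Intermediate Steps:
S = -2
M(Z) = 7 (M(Z) = 7 + (-3 - 1*(-3)) = 7 + (-3 + 3) = 7 + 0 = 7)
M(((0*2 - 4) + 4)*(-3 + S))*20 = 7*20 = 140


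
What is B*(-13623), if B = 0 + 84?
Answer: -1144332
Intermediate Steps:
B = 84
B*(-13623) = 84*(-13623) = -1144332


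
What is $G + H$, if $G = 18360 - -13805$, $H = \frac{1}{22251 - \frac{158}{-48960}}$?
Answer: $\frac{17520422164715}{544704559} \approx 32165.0$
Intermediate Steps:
$H = \frac{24480}{544704559}$ ($H = \frac{1}{22251 - - \frac{79}{24480}} = \frac{1}{22251 + \frac{79}{24480}} = \frac{1}{\frac{544704559}{24480}} = \frac{24480}{544704559} \approx 4.4942 \cdot 10^{-5}$)
$G = 32165$ ($G = 18360 + 13805 = 32165$)
$G + H = 32165 + \frac{24480}{544704559} = \frac{17520422164715}{544704559}$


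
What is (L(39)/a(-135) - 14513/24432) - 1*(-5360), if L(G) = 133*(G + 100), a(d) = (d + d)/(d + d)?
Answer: 582615391/24432 ≈ 23846.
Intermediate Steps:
a(d) = 1 (a(d) = (2*d)/((2*d)) = (2*d)*(1/(2*d)) = 1)
L(G) = 13300 + 133*G (L(G) = 133*(100 + G) = 13300 + 133*G)
(L(39)/a(-135) - 14513/24432) - 1*(-5360) = ((13300 + 133*39)/1 - 14513/24432) - 1*(-5360) = ((13300 + 5187)*1 - 14513*1/24432) + 5360 = (18487*1 - 14513/24432) + 5360 = (18487 - 14513/24432) + 5360 = 451659871/24432 + 5360 = 582615391/24432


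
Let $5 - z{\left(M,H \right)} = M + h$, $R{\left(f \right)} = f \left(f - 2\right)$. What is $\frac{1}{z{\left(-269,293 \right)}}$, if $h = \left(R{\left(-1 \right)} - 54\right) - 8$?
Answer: $\frac{1}{333} \approx 0.003003$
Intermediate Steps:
$R{\left(f \right)} = f \left(-2 + f\right)$
$h = -59$ ($h = \left(- (-2 - 1) - 54\right) - 8 = \left(\left(-1\right) \left(-3\right) - 54\right) - 8 = \left(3 - 54\right) - 8 = -51 - 8 = -59$)
$z{\left(M,H \right)} = 64 - M$ ($z{\left(M,H \right)} = 5 - \left(M - 59\right) = 5 - \left(-59 + M\right) = 64 - M$)
$\frac{1}{z{\left(-269,293 \right)}} = \frac{1}{64 - -269} = \frac{1}{64 + 269} = \frac{1}{333}$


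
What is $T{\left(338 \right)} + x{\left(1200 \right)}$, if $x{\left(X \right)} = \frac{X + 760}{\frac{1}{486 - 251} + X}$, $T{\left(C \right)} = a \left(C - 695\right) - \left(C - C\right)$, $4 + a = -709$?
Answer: $\frac{71781277141}{282001} \approx 2.5454 \cdot 10^{5}$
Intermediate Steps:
$a = -713$ ($a = -4 - 709 = -713$)
$T{\left(C \right)} = 495535 - 713 C$ ($T{\left(C \right)} = - 713 \left(C - 695\right) - \left(C - C\right) = - 713 \left(-695 + C\right) - 0 = \left(495535 - 713 C\right) + 0 = 495535 - 713 C$)
$x{\left(X \right)} = \frac{760 + X}{\frac{1}{235} + X}$
$T{\left(338 \right)} + x{\left(1200 \right)} = \left(495535 - 240994\right) + \frac{235 \left(760 + 1200\right)}{1 + 235 \cdot 1200} = \left(495535 - 240994\right) + 235 \frac{1}{1 + 282000} \cdot 1960 = 254541 + 235 \cdot \frac{1}{282001} \cdot 1960 = 254541 + \frac{460600}{282001} = \frac{71781277141}{282001}$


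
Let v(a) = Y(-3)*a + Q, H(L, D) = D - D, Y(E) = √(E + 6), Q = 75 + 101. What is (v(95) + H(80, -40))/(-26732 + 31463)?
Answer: 176/4731 + 5*√3/249 ≈ 0.071982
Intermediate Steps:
Q = 176
Y(E) = √(6 + E)
H(L, D) = 0
v(a) = 176 + a*√3 (v(a) = √(6 - 3)*a + 176 = √3*a + 176 = a*√3 + 176 = 176 + a*√3)
(v(95) + H(80, -40))/(-26732 + 31463) = ((176 + 95*√3) + 0)/(-26732 + 31463) = (176 + 95*√3)/4731 = (176 + 95*√3)*(1/4731) = 176/4731 + 5*√3/249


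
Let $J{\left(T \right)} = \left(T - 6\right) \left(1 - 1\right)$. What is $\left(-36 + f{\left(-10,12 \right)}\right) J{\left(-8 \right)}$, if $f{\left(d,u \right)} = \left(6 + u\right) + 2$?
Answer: $0$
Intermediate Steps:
$f{\left(d,u \right)} = 8 + u$
$J{\left(T \right)} = 0$ ($J{\left(T \right)} = \left(-6 + T\right) 0 = 0$)
$\left(-36 + f{\left(-10,12 \right)}\right) J{\left(-8 \right)} = \left(-36 + \left(8 + 12\right)\right) 0 = \left(-36 + 20\right) 0 = \left(-16\right) 0 = 0$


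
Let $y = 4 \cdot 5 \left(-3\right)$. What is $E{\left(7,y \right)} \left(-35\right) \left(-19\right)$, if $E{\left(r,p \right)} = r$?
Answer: $4655$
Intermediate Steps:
$y = -60$ ($y = 20 \left(-3\right) = -60$)
$E{\left(7,y \right)} \left(-35\right) \left(-19\right) = 7 \left(-35\right) \left(-19\right) = \left(-245\right) \left(-19\right) = 4655$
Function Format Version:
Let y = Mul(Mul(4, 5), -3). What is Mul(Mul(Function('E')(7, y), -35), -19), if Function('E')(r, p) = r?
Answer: 4655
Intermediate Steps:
y = -60 (y = Mul(20, -3) = -60)
Mul(Mul(Function('E')(7, y), -35), -19) = Mul(Mul(7, -35), -19) = Mul(-245, -19) = 4655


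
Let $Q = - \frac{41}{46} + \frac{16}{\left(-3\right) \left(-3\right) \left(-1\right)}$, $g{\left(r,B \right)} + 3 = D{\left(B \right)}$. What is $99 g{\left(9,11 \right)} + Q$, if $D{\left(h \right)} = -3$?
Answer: $- \frac{247021}{414} \approx -596.67$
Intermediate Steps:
$g{\left(r,B \right)} = -6$ ($g{\left(r,B \right)} = -3 - 3 = -6$)
$Q = - \frac{1105}{414}$ ($Q = \left(-41\right) \frac{1}{46} + \frac{16}{9 \left(-1\right)} = - \frac{41}{46} + \frac{16}{-9} = - \frac{41}{46} + 16 \left(- \frac{1}{9}\right) = - \frac{41}{46} - \frac{16}{9} = - \frac{1105}{414} \approx -2.6691$)
$99 g{\left(9,11 \right)} + Q = 99 \left(-6\right) - \frac{1105}{414} = -594 - \frac{1105}{414} = - \frac{247021}{414}$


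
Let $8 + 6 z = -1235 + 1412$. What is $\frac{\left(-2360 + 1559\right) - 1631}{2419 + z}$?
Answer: $- \frac{14592}{14683} \approx -0.9938$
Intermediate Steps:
$z = \frac{169}{6}$ ($z = - \frac{4}{3} + \frac{-1235 + 1412}{6} = - \frac{4}{3} + \frac{1}{6} \cdot 177 = - \frac{4}{3} + \frac{59}{2} = \frac{169}{6} \approx 28.167$)
$\frac{\left(-2360 + 1559\right) - 1631}{2419 + z} = \frac{\left(-2360 + 1559\right) - 1631}{2419 + \frac{169}{6}} = \frac{-801 - 1631}{\frac{14683}{6}} = \left(-2432\right) \frac{6}{14683} = - \frac{14592}{14683}$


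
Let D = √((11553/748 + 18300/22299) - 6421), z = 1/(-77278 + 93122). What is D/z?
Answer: 466*I*√49496282014061465/81763 ≈ 1.268e+6*I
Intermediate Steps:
z = 1/15844 ≈ 6.3115e-5
D = I*√49496282014061465/2779942 (D = √((11553*(1/748) + 18300*(1/22299)) - 6421) = √((11553/748 + 6100/7433) - 6421) = √(90436249/5559884 - 6421) = √(-35609578915/5559884) = I*√49496282014061465/2779942 ≈ 80.03*I)
D/z = (I*√49496282014061465/2779942)/(1/15844) = (I*√49496282014061465/2779942)*15844 = 466*I*√49496282014061465/81763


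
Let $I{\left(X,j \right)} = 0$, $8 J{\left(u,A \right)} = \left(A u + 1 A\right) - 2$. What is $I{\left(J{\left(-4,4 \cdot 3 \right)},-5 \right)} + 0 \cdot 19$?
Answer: $0$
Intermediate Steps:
$J{\left(u,A \right)} = - \frac{1}{4} + \frac{A}{8} + \frac{A u}{8}$ ($J{\left(u,A \right)} = \frac{\left(A u + 1 A\right) - 2}{8} = \frac{\left(A u + A\right) - 2}{8} = \frac{\left(A + A u\right) - 2}{8} = \frac{-2 + A + A u}{8} = - \frac{1}{4} + \frac{A}{8} + \frac{A u}{8}$)
$I{\left(J{\left(-4,4 \cdot 3 \right)},-5 \right)} + 0 \cdot 19 = 0 + 0 \cdot 19 = 0 + 0 = 0$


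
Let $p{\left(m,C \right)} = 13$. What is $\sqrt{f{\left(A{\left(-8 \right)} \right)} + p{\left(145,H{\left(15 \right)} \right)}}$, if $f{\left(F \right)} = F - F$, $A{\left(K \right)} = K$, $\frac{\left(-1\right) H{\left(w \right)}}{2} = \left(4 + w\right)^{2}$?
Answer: $\sqrt{13} \approx 3.6056$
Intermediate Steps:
$H{\left(w \right)} = - 2 \left(4 + w\right)^{2}$
$f{\left(F \right)} = 0$
$\sqrt{f{\left(A{\left(-8 \right)} \right)} + p{\left(145,H{\left(15 \right)} \right)}} = \sqrt{0 + 13} = \sqrt{13}$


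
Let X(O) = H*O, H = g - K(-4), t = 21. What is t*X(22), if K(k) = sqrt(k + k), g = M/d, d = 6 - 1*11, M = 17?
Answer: -7854/5 - 924*I*sqrt(2) ≈ -1570.8 - 1306.7*I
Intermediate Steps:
d = -5 (d = 6 - 11 = -5)
g = -17/5 (g = 17/(-5) = 17*(-1/5) = -17/5 ≈ -3.4000)
K(k) = sqrt(2)*sqrt(k) (K(k) = sqrt(2*k) = sqrt(2)*sqrt(k))
H = -17/5 - 2*I*sqrt(2) (H = -17/5 - sqrt(2)*sqrt(-4) = -17/5 - sqrt(2)*2*I = -17/5 - 2*I*sqrt(2) ≈ -3.4 - 2.8284*I)
X(O) = O*(-17/5 - 2*I*sqrt(2)) (X(O) = (-17/5 - 2*I*sqrt(2))*O = O*(-17/5 - 2*I*sqrt(2)))
t*X(22) = 21*(-1/5*22*(17 + 10*I*sqrt(2))) = 21*(-374/5 - 44*I*sqrt(2)) = -7854/5 - 924*I*sqrt(2)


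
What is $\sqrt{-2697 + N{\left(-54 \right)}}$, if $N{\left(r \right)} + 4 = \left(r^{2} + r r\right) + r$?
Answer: $\sqrt{3077} \approx 55.471$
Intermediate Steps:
$N{\left(r \right)} = -4 + r + 2 r^{2}$ ($N{\left(r \right)} = -4 + \left(\left(r^{2} + r r\right) + r\right) = -4 + \left(\left(r^{2} + r^{2}\right) + r\right) = -4 + \left(2 r^{2} + r\right) = -4 + \left(r + 2 r^{2}\right) = -4 + r + 2 r^{2}$)
$\sqrt{-2697 + N{\left(-54 \right)}} = \sqrt{-2697 - \left(58 - 5832\right)} = \sqrt{-2697 - -5774} = \sqrt{-2697 + 5774} = \sqrt{3077}$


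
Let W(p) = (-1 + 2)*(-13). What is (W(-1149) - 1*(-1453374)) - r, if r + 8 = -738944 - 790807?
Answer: 2983120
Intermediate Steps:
W(p) = -13 (W(p) = 1*(-13) = -13)
r = -1529759 (r = -8 + (-738944 - 790807) = -8 - 1529751 = -1529759)
(W(-1149) - 1*(-1453374)) - r = (-13 - 1*(-1453374)) - 1*(-1529759) = (-13 + 1453374) + 1529759 = 1453361 + 1529759 = 2983120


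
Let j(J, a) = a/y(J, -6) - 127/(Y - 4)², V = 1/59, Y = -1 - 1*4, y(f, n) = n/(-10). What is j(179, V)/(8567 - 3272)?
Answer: -7358/25304805 ≈ -0.00029077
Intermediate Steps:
y(f, n) = -n/10 (y(f, n) = n*(-⅒) = -n/10)
Y = -5 (Y = -1 - 4 = -5)
V = 1/59 ≈ 0.016949
j(J, a) = -127/81 + 5*a/3 (j(J, a) = a/((-⅒*(-6))) - 127/(-5 - 4)² = a/(⅗) - 127/((-9)²) = a*(5/3) - 127/81 = 5*a/3 - 127*1/81 = 5*a/3 - 127/81 = -127/81 + 5*a/3)
j(179, V)/(8567 - 3272) = (-127/81 + (5/3)*(1/59))/(8567 - 3272) = (-127/81 + 5/177)/5295 = -7358/4779*1/5295 = -7358/25304805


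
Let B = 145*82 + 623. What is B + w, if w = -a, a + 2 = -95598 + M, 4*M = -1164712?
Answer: 399291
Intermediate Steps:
M = -291178 (M = (1/4)*(-1164712) = -291178)
a = -386778 (a = -2 + (-95598 - 291178) = -2 - 386776 = -386778)
w = 386778 (w = -1*(-386778) = 386778)
B = 12513 (B = 11890 + 623 = 12513)
B + w = 12513 + 386778 = 399291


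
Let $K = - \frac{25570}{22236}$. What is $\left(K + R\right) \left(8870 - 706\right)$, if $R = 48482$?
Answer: $\frac{2200239191462}{5559} \approx 3.958 \cdot 10^{8}$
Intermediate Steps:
$K = - \frac{12785}{11118}$ ($K = \left(-25570\right) \frac{1}{22236} = - \frac{12785}{11118} \approx -1.1499$)
$\left(K + R\right) \left(8870 - 706\right) = \left(- \frac{12785}{11118} + 48482\right) \left(8870 - 706\right) = \frac{539010091}{11118} \cdot 8164 = \frac{2200239191462}{5559}$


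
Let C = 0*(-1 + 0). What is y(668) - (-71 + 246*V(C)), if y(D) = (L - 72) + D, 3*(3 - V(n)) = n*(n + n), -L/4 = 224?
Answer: -967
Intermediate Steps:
L = -896 (L = -4*224 = -896)
C = 0 (C = 0*(-1) = 0)
V(n) = 3 - 2*n²/3 (V(n) = 3 - n*(n + n)/3 = 3 - n*2*n/3 = 3 - 2*n²/3)
y(D) = -968 + D (y(D) = (-896 - 72) + D = -968 + D)
y(668) - (-71 + 246*V(C)) = (-968 + 668) - (-71 + 246*(3 - ⅔*0²)) = -300 - (-71 + 246*(3 - ⅔*0)) = -300 - (-71 + 246*(3 + 0)) = -300 - (-71 + 246*3) = -300 - (-71 + 738) = -300 - 1*667 = -300 - 667 = -967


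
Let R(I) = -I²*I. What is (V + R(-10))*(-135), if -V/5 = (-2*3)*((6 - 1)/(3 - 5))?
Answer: -124875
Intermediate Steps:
V = -75 (V = -5*(-2*3)*(6 - 1)/(3 - 5) = -(-30)*5/(-2) = -(-30)*5*(-½) = -(-30)*(-5)/2 = -5*15 = -75)
R(I) = -I³
(V + R(-10))*(-135) = (-75 - 1*(-10)³)*(-135) = (-75 - 1*(-1000))*(-135) = (-75 + 1000)*(-135) = 925*(-135) = -124875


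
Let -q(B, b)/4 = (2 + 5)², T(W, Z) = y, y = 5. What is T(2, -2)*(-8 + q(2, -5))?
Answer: -1020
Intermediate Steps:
T(W, Z) = 5
q(B, b) = -196 (q(B, b) = -4*(2 + 5)² = -4*7² = -4*49 = -196)
T(2, -2)*(-8 + q(2, -5)) = 5*(-8 - 196) = 5*(-204) = -1020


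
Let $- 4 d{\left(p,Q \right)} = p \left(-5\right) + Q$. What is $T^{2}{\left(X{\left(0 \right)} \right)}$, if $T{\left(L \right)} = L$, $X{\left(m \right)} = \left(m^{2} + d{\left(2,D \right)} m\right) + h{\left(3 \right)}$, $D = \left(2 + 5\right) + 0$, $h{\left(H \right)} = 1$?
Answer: $1$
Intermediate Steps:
$D = 7$ ($D = 7 + 0 = 7$)
$d{\left(p,Q \right)} = - \frac{Q}{4} + \frac{5 p}{4}$ ($d{\left(p,Q \right)} = - \frac{p \left(-5\right) + Q}{4} = - \frac{- 5 p + Q}{4} = - \frac{Q - 5 p}{4} = - \frac{Q}{4} + \frac{5 p}{4}$)
$X{\left(m \right)} = 1 + m^{2} + \frac{3 m}{4}$ ($X{\left(m \right)} = \left(m^{2} + \left(\left(- \frac{1}{4}\right) 7 + \frac{5}{4} \cdot 2\right) m\right) + 1 = \left(m^{2} + \left(- \frac{7}{4} + \frac{5}{2}\right) m\right) + 1 = \left(m^{2} + \frac{3 m}{4}\right) + 1 = 1 + m^{2} + \frac{3 m}{4}$)
$T^{2}{\left(X{\left(0 \right)} \right)} = \left(1 + 0^{2} + \frac{3}{4} \cdot 0\right)^{2} = \left(1 + 0 + 0\right)^{2} = 1^{2} = 1$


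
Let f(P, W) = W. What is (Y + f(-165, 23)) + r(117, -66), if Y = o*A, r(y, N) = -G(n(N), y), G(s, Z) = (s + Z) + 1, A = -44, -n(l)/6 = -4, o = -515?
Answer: 22541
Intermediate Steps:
n(l) = 24 (n(l) = -6*(-4) = 24)
G(s, Z) = 1 + Z + s (G(s, Z) = (Z + s) + 1 = 1 + Z + s)
r(y, N) = -25 - y (r(y, N) = -(1 + y + 24) = -(25 + y) = -25 - y)
Y = 22660 (Y = -515*(-44) = 22660)
(Y + f(-165, 23)) + r(117, -66) = (22660 + 23) + (-25 - 1*117) = 22683 + (-25 - 117) = 22683 - 142 = 22541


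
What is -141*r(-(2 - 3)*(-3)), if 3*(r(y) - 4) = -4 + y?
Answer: -235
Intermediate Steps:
r(y) = 8/3 + y/3 (r(y) = 4 + (-4 + y)/3 = 4 + (-4/3 + y/3) = 8/3 + y/3)
-141*r(-(2 - 3)*(-3)) = -141*(8/3 + (-(2 - 3)*(-3))/3) = -141*(8/3 + (-(-1)*(-3))/3) = -141*(8/3 + (-1*3)/3) = -141*(8/3 + (⅓)*(-3)) = -141*(8/3 - 1) = -141*5/3 = -235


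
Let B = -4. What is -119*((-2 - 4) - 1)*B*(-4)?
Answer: 13328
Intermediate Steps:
-119*((-2 - 4) - 1)*B*(-4) = -119*((-2 - 4) - 1)*(-4)*(-4) = -119*(-6 - 1)*(-4)*(-4) = -119*(-7*(-4))*(-4) = -3332*(-4) = -119*(-112) = 13328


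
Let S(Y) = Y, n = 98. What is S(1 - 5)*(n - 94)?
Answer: -16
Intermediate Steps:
S(1 - 5)*(n - 94) = (1 - 5)*(98 - 94) = -4*4 = -16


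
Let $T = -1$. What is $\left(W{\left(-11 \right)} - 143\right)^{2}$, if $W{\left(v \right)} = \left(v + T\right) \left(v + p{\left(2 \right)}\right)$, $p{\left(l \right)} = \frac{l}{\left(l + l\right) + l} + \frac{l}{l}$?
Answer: $729$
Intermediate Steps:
$p{\left(l \right)} = \frac{4}{3}$ ($p{\left(l \right)} = \frac{l}{2 l + l} + 1 = \frac{l}{3 l} + 1 = l \frac{1}{3 l} + 1 = \frac{1}{3} + 1 = \frac{4}{3}$)
$W{\left(v \right)} = \left(-1 + v\right) \left(\frac{4}{3} + v\right)$ ($W{\left(v \right)} = \left(v - 1\right) \left(v + \frac{4}{3}\right) = \left(-1 + v\right) \left(\frac{4}{3} + v\right)$)
$\left(W{\left(-11 \right)} - 143\right)^{2} = \left(\left(- \frac{4}{3} + \left(-11\right)^{2} + \frac{1}{3} \left(-11\right)\right) - 143\right)^{2} = \left(\left(- \frac{4}{3} + 121 - \frac{11}{3}\right) - 143\right)^{2} = \left(116 - 143\right)^{2} = \left(-27\right)^{2} = 729$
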